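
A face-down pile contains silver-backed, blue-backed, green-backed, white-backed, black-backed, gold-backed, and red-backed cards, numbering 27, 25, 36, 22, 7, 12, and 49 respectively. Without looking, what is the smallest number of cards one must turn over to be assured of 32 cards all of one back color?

Treat the 7 back colors as pigeonholes.
In the worst case we take at most 31 of each back color, but all 27 silver-backed, all 25 blue-backed, all 22 white-backed, all 7 black-backed, and all 12 gold-backed (fewer than 31), giving 27 + 25 + 31 + 22 + 7 + 12 + 31 = 155.
One more card then forces some back color to 32, so 155 + 1 = 156.

156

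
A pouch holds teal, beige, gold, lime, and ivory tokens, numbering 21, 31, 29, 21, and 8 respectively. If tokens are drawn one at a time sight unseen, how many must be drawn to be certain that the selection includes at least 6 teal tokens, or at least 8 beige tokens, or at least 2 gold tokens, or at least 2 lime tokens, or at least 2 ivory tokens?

16

Each of the 5 colors has its own threshold; avoid all of them simultaneously.
The worst case stops just short of every target: 5 teal, 7 beige, 1 gold, 1 lime, 1 ivory — 5 + 7 + 1 + 1 + 1 = 15 tokens.
One more token must push some color to its target, so 15 + 1 = 16.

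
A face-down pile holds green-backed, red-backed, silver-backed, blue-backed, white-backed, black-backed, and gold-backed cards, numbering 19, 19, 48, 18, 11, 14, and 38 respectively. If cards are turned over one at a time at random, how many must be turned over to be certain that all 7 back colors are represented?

157

The hardest back color to obtain is white-backed: we could draw every other card first — 167 − 11 = 156 cards — without a single white-backed one.
The next draw must be white-backed, so 156 + 1 = 157.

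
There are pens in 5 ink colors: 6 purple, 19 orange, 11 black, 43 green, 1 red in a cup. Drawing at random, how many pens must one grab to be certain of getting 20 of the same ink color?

In the worst case we take at most 19 of each ink color, but all 6 purple, all 11 black, and all 1 red (fewer than 19), giving 6 + 19 + 11 + 19 + 1 = 56.
One more pen then forces some ink color to 20, so 56 + 1 = 57.

57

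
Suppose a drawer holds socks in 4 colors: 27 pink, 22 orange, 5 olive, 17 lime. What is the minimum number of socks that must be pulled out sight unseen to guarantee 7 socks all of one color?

In the worst case we take at most 6 of each color, but all 5 olive (fewer than 6), giving 6 + 6 + 5 + 6 = 23.
One more sock then forces some color to 7, so 23 + 1 = 24.

24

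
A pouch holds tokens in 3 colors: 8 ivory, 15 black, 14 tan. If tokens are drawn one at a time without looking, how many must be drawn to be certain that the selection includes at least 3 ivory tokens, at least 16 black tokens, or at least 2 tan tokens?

19

The worst case stops just short of every target: 2 ivory, 15 black, 1 tan — 2 + 15 + 1 = 18 tokens.
One more token must push some color to its target, so 18 + 1 = 19.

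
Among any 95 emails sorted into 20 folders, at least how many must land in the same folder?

The 95 emails fall into 20 folders.
If each of the 20 folders held at most 4, the total would be at most 20 × 4 = 80 < 95, a contradiction.
So at least one holds ⌈95/20⌉ = 5.

5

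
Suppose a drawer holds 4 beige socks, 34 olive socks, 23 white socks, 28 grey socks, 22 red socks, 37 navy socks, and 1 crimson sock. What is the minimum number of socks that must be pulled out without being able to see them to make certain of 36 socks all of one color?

148

Treat the 7 colors as pigeonholes.
In the worst case we take at most 35 of each color, but all 4 beige, all 34 olive, all 23 white, all 28 grey, all 22 red, and all 1 crimson (fewer than 35), giving 4 + 34 + 23 + 28 + 22 + 35 + 1 = 147.
One more sock then forces some color to 36, so 147 + 1 = 148.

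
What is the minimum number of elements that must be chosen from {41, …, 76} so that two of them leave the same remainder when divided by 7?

Group the integers by remainder mod 7; there are 7 residue classes, each nonempty in this range.
Choosing one from each class (7 integers) avoids any shared remainder.
One more choice must repeat a class, so two differ by a multiple of 7. Hence 7 + 1 = 8.

8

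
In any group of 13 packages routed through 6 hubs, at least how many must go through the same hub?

The 13 packages fall into 6 hubs.
If each of the 6 hubs held at most 2, the total would be at most 6 × 2 = 12 < 13, a contradiction.
So at least one holds ⌈13/6⌉ = 3.

3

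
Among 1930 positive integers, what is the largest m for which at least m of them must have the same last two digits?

There are 100 possible two-digit endings, which serve as the pigeonholes.
If each of the 100 possible two-digit endings held at most 19, the total would be at most 100 × 19 = 1900 < 1930, a contradiction.
So at least one holds ⌈1930/100⌉ = 20.

20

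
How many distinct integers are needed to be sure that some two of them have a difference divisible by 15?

Use the pigeonhole principle on residue classes: two integers differ by a multiple of 15 exactly when they share a remainder mod 15.
There are 15 residue classes mod 15, so 15 integers can all lie in distinct classes.
One more integer must repeat a residue, giving a difference divisible by 15. So n = 15 + 1 = 16.

16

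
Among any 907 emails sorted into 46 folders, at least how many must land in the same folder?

20

The 907 emails fall into 46 folders.
If each of the 46 folders held at most 19, the total would be at most 46 × 19 = 874 < 907, a contradiction.
So at least one holds ⌈907/46⌉ = 20.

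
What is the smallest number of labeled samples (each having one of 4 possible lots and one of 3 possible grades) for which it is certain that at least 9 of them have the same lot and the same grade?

There are 4 × 3 = 12 (lot, grade) combinations acting as pigeonholes.
With 12 × 8 = 96 labeled samples we could place exactly 8 in each, with no (lot, grade) pair reaching 9.
One more forces some (lot, grade) pair to hold 9, so 96 + 1 = 97.

97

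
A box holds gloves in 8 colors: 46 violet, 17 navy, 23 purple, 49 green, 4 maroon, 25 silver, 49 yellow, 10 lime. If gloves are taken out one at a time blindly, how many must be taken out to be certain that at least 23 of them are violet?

200

The worst case draws every non-violet glove first: 17 + 23 + 49 + 4 + 25 + 49 + 10 = 177.
The next 23 draws are then forced to be violet, giving 177 + 23 = 200.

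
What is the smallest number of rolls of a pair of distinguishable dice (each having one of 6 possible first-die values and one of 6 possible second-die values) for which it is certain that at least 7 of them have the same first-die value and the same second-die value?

There are 6 × 6 = 36 (first-die value, second-die value) combinations acting as pigeonholes.
With 36 × 6 = 216 rolls of a pair of distinguishable dice we could place exactly 6 in each, with no (first-die value, second-die value) pair reaching 7.
One more forces some (first-die value, second-die value) pair to hold 7, so 216 + 1 = 217.

217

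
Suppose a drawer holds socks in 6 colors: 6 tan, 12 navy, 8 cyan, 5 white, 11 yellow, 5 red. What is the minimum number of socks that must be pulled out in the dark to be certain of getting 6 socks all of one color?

31

Treat the 6 colors as pigeonholes.
The worst case takes 5 socks of each color without reaching 6 of any: 6 × 5 = 30.
The next sock must bring some color to 6, so 30 + 1 = 31.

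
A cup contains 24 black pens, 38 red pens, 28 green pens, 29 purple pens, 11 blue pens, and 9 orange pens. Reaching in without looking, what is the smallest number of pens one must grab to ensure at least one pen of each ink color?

131

The hardest ink color to obtain is orange: we could draw every other pen first — 139 − 9 = 130 pens — without a single orange one.
The next draw must be orange, so 130 + 1 = 131.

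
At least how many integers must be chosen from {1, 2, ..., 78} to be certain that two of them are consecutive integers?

40

Partition {1, …, 78} into 39 pairs: {1,2}, {3,4}, …, {77,78}.
Choosing 39 integers — say the 39 even numbers 2, 4, …, 78 — takes one from each pair and avoids the property.
Choosing 40 forces two into the same pair by pigeonhole, and those are consecutive. So 40.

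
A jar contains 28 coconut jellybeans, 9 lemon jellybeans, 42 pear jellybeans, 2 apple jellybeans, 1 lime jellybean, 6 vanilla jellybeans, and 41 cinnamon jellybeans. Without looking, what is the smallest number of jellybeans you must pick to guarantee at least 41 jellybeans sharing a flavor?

127

In the worst case we take at most 40 of each flavor, but all 28 coconut, all 9 lemon, all 2 apple, all 1 lime, and all 6 vanilla (fewer than 40), giving 28 + 9 + 40 + 2 + 1 + 6 + 40 = 126.
One more jellybean then forces some flavor to 41, so 126 + 1 = 127.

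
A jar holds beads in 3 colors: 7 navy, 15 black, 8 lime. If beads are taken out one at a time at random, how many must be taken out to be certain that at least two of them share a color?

4

Treat the 3 colors as pigeonholes.
The worst case takes 1 bead of each color without reaching 2 of any: 3 × 1 = 3.
The next bead must bring some color to 2, so 3 + 1 = 4.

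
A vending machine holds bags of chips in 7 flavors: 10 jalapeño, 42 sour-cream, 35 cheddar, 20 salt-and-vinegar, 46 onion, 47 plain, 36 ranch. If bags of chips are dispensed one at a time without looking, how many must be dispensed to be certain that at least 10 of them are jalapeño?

236

The worst case draws every non-jalapeño bag of chips first: 42 + 35 + 20 + 46 + 47 + 36 = 226.
The next 10 draws are then forced to be jalapeño, giving 226 + 10 = 236.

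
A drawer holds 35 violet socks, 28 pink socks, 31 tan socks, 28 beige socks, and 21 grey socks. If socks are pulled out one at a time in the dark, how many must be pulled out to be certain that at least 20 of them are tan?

132

The worst case draws every non-tan sock first: 35 + 28 + 28 + 21 = 112.
The next 20 draws are then forced to be tan, giving 112 + 20 = 132.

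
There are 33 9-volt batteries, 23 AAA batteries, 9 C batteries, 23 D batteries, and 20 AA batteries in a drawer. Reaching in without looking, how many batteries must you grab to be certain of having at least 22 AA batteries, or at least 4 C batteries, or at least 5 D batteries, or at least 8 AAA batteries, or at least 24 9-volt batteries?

58

The worst case stops just short of every target: 23 9-volt, 7 AAA, 3 C, 4 D, all 20 AA — 23 + 7 + 3 + 4 + 20 = 57 batteries.
One more battery must push some type to its target, so 57 + 1 = 58.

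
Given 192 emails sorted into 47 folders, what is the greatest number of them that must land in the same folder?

5

The 192 emails fall into 47 folders.
If each of the 47 folders held at most 4, the total would be at most 47 × 4 = 188 < 192, a contradiction.
So at least one holds ⌈192/47⌉ = 5.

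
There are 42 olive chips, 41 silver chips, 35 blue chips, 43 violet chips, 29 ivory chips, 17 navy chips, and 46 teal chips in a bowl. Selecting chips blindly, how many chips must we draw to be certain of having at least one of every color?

237

The hardest color to obtain is navy: we could draw every other chip first — 253 − 17 = 236 chips — without a single navy one.
The next draw must be navy, so 236 + 1 = 237.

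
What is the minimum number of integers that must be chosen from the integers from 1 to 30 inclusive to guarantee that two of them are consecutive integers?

16

Partition {1, …, 30} into 15 pairs: {1,2}, {3,4}, …, {29,30}.
Choosing 15 integers — say the 15 even numbers 2, 4, …, 30 — takes one from each pair and avoids the property.
Choosing 16 forces two into the same pair by pigeonhole, and those are consecutive. So 16.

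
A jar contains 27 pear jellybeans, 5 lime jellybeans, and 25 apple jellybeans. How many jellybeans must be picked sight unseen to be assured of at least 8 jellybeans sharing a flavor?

In the worst case we take at most 7 of each flavor, but all 5 lime (fewer than 7), giving 7 + 5 + 7 = 19.
One more jellybean then forces some flavor to 8, so 19 + 1 = 20.

20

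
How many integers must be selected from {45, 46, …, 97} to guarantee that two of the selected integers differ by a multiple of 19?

Group the integers by remainder mod 19; there are 19 residue classes, each nonempty in this range.
Choosing one from each class (19 integers) avoids any shared remainder.
One more choice must repeat a class, so two differ by a multiple of 19. Hence 19 + 1 = 20.

20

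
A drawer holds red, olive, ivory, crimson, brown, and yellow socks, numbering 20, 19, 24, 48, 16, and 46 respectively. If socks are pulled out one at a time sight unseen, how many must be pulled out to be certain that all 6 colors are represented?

158

The hardest color to obtain is brown: we could draw every other sock first — 173 − 16 = 157 socks — without a single brown one.
The next draw must be brown, so 157 + 1 = 158.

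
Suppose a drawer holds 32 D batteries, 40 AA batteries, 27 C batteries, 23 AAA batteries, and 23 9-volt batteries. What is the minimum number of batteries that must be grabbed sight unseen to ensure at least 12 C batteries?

130

The worst case draws every non-C battery first: 32 + 40 + 23 + 23 = 118.
The next 12 draws are then forced to be C, giving 118 + 12 = 130.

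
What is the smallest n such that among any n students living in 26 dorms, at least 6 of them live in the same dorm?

There are 26 dorms acting as pigeonholes.
With 26 × 5 = 130 students we could place exactly 5 in each, with no class reaching 6.
One more forces some class to hold 6, so 130 + 1 = 131.

131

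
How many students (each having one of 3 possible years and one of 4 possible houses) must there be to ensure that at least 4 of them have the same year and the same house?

There are 3 × 4 = 12 (year, house) combinations acting as pigeonholes.
With 12 × 3 = 36 students we could place exactly 3 in each, with no (year, house) pair reaching 4.
One more forces some (year, house) pair to hold 4, so 36 + 1 = 37.

37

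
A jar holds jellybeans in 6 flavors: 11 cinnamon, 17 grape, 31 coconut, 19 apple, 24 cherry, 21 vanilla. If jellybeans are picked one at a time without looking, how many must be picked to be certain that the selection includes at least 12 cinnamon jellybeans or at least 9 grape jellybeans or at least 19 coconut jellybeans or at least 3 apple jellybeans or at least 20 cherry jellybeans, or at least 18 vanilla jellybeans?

The worst case stops just short of every target: 11 cinnamon, 8 grape, 18 coconut, 2 apple, 19 cherry, 17 vanilla — 11 + 8 + 18 + 2 + 19 + 17 = 75 jellybeans.
One more jellybean must push some flavor to its target, so 75 + 1 = 76.

76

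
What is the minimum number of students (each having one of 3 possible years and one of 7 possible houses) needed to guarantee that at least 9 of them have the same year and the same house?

There are 3 × 7 = 21 (year, house) combinations acting as pigeonholes.
With 21 × 8 = 168 students we could place exactly 8 in each, with no (year, house) pair reaching 9.
One more forces some (year, house) pair to hold 9, so 168 + 1 = 169.

169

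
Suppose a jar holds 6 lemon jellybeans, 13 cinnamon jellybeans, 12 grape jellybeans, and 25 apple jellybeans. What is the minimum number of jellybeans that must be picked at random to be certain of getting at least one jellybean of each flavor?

51

The hardest flavor to obtain is lemon: we could draw every other jellybean first — 56 − 6 = 50 jellybeans — without a single lemon one.
The next draw must be lemon, so 50 + 1 = 51.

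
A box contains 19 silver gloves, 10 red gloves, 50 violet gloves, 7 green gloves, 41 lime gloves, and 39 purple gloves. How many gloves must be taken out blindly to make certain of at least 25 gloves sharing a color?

109

In the worst case we take at most 24 of each color, but all 19 silver, all 10 red, and all 7 green (fewer than 24), giving 19 + 10 + 24 + 7 + 24 + 24 = 108.
One more glove then forces some color to 25, so 108 + 1 = 109.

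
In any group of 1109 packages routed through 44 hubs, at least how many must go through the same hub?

26

The 1109 packages fall into 44 hubs.
If each of the 44 hubs held at most 25, the total would be at most 44 × 25 = 1100 < 1109, a contradiction.
So at least one holds ⌈1109/44⌉ = 26.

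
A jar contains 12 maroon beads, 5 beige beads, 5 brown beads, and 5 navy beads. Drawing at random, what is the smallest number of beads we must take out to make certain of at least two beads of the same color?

5

Treat the 4 colors as pigeonholes.
The worst case takes 1 bead of each color without reaching 2 of any: 4 × 1 = 4.
The next bead must bring some color to 2, so 4 + 1 = 5.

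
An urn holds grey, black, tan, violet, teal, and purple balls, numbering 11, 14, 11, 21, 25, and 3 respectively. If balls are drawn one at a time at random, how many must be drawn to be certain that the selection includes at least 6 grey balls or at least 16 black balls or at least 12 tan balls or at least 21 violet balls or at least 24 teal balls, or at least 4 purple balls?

The worst case stops just short of every target: 5 grey, all 14 black, 11 tan, 20 violet, 23 teal, 3 purple — 5 + 14 + 11 + 20 + 23 + 3 = 76 balls.
One more ball must push some color to its target, so 76 + 1 = 77.

77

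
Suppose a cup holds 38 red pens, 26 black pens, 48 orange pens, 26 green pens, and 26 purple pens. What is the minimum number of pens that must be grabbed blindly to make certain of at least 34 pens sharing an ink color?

145

In the worst case we take at most 33 of each ink color, but all 26 black, all 26 green, and all 26 purple (fewer than 33), giving 33 + 26 + 33 + 26 + 26 = 144.
One more pen then forces some ink color to 34, so 144 + 1 = 145.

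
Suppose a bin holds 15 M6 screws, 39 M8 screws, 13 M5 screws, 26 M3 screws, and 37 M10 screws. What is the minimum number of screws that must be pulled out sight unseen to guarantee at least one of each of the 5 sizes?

The hardest size to obtain is M5: we could draw every other screw first — 130 − 13 = 117 screws — without a single M5 one.
The next draw must be M5, so 117 + 1 = 118.

118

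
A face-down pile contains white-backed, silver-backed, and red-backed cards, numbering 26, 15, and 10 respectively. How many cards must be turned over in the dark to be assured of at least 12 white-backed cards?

37

The worst case draws every non-white-backed card first: 15 + 10 = 25.
The next 12 draws are then forced to be white-backed, giving 25 + 12 = 37.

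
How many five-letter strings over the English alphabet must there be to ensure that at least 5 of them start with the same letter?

There are 26 possible first letters acting as pigeonholes.
With 26 × 4 = 104 five-letter strings over the English alphabet we could place exactly 4 in each, with no class reaching 5.
One more forces some class to hold 5, so 104 + 1 = 105.

105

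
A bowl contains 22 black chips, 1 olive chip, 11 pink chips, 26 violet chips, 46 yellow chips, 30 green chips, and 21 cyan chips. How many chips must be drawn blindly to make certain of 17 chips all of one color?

In the worst case we take at most 16 of each color, but all 1 olive and all 11 pink (fewer than 16), giving 16 + 1 + 11 + 16 + 16 + 16 + 16 = 92.
One more chip then forces some color to 17, so 92 + 1 = 93.

93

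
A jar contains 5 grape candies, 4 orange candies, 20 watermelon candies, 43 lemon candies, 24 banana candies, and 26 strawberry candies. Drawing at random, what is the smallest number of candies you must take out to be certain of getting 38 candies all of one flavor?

In the worst case we take at most 37 of each flavor, but all 5 grape, all 4 orange, all 20 watermelon, all 24 banana, and all 26 strawberry (fewer than 37), giving 5 + 4 + 20 + 37 + 24 + 26 = 116.
One more candy then forces some flavor to 38, so 116 + 1 = 117.

117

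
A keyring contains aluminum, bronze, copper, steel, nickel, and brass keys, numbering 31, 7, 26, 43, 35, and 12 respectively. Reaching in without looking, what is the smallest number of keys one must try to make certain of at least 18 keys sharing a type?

88

Treat the 6 types as pigeonholes.
In the worst case we take at most 17 of each type, but all 7 bronze and all 12 brass (fewer than 17), giving 17 + 7 + 17 + 17 + 17 + 12 = 87.
One more key then forces some type to 18, so 87 + 1 = 88.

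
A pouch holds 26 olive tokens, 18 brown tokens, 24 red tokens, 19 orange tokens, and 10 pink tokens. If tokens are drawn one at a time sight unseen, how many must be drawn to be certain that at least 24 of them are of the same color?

94

In the worst case we take at most 23 of each color, but all 18 brown, all 19 orange, and all 10 pink (fewer than 23), giving 23 + 18 + 23 + 19 + 10 = 93.
One more token then forces some color to 24, so 93 + 1 = 94.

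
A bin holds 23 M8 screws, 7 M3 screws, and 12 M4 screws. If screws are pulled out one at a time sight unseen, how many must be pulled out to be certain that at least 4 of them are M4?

To avoid M4 screws as long as possible, exhaust the other 2 sizes first.
The worst case draws every non-M4 screw first: 23 + 7 = 30.
The next 4 draws are then forced to be M4, giving 30 + 4 = 34.

34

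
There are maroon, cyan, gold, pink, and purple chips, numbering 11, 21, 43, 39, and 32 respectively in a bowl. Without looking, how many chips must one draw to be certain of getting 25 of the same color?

Treat the 5 colors as pigeonholes.
In the worst case we take at most 24 of each color, but all 11 maroon and all 21 cyan (fewer than 24), giving 11 + 21 + 24 + 24 + 24 = 104.
One more chip then forces some color to 25, so 104 + 1 = 105.

105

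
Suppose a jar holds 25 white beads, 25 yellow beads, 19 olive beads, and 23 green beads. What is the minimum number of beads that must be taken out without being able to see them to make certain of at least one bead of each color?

74

The hardest color to obtain is olive: we could draw every other bead first — 92 − 19 = 73 beads — without a single olive one.
The next draw must be olive, so 73 + 1 = 74.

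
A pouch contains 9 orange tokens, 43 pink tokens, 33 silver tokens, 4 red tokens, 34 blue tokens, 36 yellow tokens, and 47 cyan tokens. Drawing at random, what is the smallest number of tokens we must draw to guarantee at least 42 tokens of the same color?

Treat the 7 colors as pigeonholes.
In the worst case we take at most 41 of each color, but all 9 orange, all 33 silver, all 4 red, all 34 blue, and all 36 yellow (fewer than 41), giving 9 + 41 + 33 + 4 + 34 + 36 + 41 = 198.
One more token then forces some color to 42, so 198 + 1 = 199.

199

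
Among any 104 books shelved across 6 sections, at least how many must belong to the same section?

The 104 books fall into 6 sections.
If each of the 6 sections held at most 17, the total would be at most 6 × 17 = 102 < 104, a contradiction.
So at least one holds ⌈104/6⌉ = 18.

18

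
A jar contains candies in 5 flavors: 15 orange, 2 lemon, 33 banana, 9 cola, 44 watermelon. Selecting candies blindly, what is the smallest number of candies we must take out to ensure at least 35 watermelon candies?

The worst case draws every non-watermelon candy first: 15 + 2 + 33 + 9 = 59.
The next 35 draws are then forced to be watermelon, giving 59 + 35 = 94.

94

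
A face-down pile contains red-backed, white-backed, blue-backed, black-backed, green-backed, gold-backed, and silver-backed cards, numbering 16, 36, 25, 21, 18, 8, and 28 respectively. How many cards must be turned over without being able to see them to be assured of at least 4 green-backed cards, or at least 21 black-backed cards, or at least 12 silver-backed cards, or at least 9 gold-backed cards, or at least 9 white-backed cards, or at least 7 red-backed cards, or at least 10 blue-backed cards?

The worst case stops just short of every target: 6 red-backed, 8 white-backed, 9 blue-backed, 20 black-backed, 3 green-backed, 8 gold-backed, 11 silver-backed — 6 + 8 + 9 + 20 + 3 + 8 + 11 = 65 cards.
One more card must push some back color to its target, so 65 + 1 = 66.

66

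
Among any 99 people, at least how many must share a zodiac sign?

There are 12 zodiac signs, which serve as the pigeonholes.
If each of the 12 zodiac signs held at most 8, the total would be at most 12 × 8 = 96 < 99, a contradiction.
So at least one holds ⌈99/12⌉ = 9.

9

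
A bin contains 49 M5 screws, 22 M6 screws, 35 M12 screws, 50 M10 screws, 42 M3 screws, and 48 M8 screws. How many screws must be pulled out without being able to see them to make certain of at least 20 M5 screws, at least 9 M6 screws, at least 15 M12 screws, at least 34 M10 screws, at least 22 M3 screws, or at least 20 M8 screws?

115

The worst case stops just short of every target: 19 M5, 8 M6, 14 M12, 33 M10, 21 M3, 19 M8 — 19 + 8 + 14 + 33 + 21 + 19 = 114 screws.
One more screw must push some size to its target, so 114 + 1 = 115.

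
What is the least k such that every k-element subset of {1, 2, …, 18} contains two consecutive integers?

10

Partition {1, …, 18} into 9 pairs: {1,2}, {3,4}, …, {17,18}.
Choosing 9 integers — say the 9 even numbers 2, 4, …, 18 — takes one from each pair and avoids the property.
Choosing 10 forces two into the same pair by pigeonhole, and those are consecutive. So 10.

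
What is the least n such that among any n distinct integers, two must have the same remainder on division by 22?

23

Use the pigeonhole principle on residue classes: two integers differ by a multiple of 22 exactly when they share a remainder mod 22.
There are 22 residue classes mod 22, so 22 integers can all lie in distinct classes.
One more integer must repeat a residue, giving a difference divisible by 22. So n = 22 + 1 = 23.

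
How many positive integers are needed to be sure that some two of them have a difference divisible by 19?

20

Two integers differ by a multiple of 19 exactly when they share a remainder mod 19.
There are 19 residue classes mod 19, so 19 integers can all lie in distinct classes.
One more integer must repeat a residue, giving a difference divisible by 19. So n = 19 + 1 = 20.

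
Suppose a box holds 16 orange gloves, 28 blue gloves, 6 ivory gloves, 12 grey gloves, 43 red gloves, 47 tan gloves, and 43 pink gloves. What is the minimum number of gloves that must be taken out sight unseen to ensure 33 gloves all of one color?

159

Treat the 7 colors as pigeonholes.
In the worst case we take at most 32 of each color, but all 16 orange, all 28 blue, all 6 ivory, and all 12 grey (fewer than 32), giving 16 + 28 + 6 + 12 + 32 + 32 + 32 = 158.
One more glove then forces some color to 33, so 158 + 1 = 159.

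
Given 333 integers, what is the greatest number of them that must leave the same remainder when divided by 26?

13

The 333 integers fall into 26 residue classes modulo 26.
If each of the 26 residue classes modulo 26 held at most 12, the total would be at most 26 × 12 = 312 < 333, a contradiction.
So at least one holds ⌈333/26⌉ = 13.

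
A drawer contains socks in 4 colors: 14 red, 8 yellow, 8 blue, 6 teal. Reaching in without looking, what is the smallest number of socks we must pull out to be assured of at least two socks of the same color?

5

The worst case takes 1 sock of each color without reaching 2 of any: 4 × 1 = 4.
The next sock must bring some color to 2, so 4 + 1 = 5.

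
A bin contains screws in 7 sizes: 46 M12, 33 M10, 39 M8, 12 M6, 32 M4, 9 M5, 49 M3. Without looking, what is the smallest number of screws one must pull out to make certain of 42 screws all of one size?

In the worst case we take at most 41 of each size, but all 33 M10, all 39 M8, all 12 M6, all 32 M4, and all 9 M5 (fewer than 41), giving 41 + 33 + 39 + 12 + 32 + 9 + 41 = 207.
One more screw then forces some size to 42, so 207 + 1 = 208.

208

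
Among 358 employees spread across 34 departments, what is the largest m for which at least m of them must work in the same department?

The 358 employees fall into 34 departments.
If each of the 34 departments held at most 10, the total would be at most 34 × 10 = 340 < 358, a contradiction.
So at least one holds ⌈358/34⌉ = 11.

11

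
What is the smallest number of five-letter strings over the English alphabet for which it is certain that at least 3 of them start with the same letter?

53

There are 26 possible first letters acting as pigeonholes.
With 26 × 2 = 52 five-letter strings over the English alphabet we could place exactly 2 in each, with no class reaching 3.
One more forces some class to hold 3, so 52 + 1 = 53.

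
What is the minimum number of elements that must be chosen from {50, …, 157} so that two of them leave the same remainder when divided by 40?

41

Group the integers by remainder mod 40; there are 40 residue classes, each nonempty in this range.
Choosing one from each class (40 integers) avoids any shared remainder.
One more choice must repeat a class, so two differ by a multiple of 40. Hence 40 + 1 = 41.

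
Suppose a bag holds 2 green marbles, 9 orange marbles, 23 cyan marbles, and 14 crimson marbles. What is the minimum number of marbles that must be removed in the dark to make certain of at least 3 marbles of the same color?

9

Treat the 4 colors as pigeonholes.
The worst case takes 2 marbles of each color without reaching 3 of any: 4 × 2 = 8.
The next marble must bring some color to 3, so 8 + 1 = 9.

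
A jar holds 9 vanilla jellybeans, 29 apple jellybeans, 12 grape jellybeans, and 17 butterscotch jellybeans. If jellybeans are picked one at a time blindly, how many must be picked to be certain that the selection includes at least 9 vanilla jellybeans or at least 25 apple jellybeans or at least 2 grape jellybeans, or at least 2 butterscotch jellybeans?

35

The worst case stops just short of every target: 8 vanilla, 24 apple, 1 grape, 1 butterscotch — 8 + 24 + 1 + 1 = 34 jellybeans.
One more jellybean must push some flavor to its target, so 34 + 1 = 35.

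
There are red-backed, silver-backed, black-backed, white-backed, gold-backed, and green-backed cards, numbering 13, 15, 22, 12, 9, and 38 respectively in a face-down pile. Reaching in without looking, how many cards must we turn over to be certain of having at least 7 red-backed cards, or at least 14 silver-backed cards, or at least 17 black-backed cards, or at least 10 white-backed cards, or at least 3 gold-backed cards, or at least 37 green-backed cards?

The worst case stops just short of every target: 6 red-backed, 13 silver-backed, 16 black-backed, 9 white-backed, 2 gold-backed, 36 green-backed — 6 + 13 + 16 + 9 + 2 + 36 = 82 cards.
One more card must push some back color to its target, so 82 + 1 = 83.

83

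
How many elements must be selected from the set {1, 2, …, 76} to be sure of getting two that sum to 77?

39

Partition {1, …, 76} into 38 pairs: {1,76}, {2,75}, …, {38,39}.
Choosing 38 integers — say the integers 1 through 38 — takes one from each pair and avoids the property.
Choosing 39 forces two into the same pair by pigeonhole, and those sum to 77. So 39.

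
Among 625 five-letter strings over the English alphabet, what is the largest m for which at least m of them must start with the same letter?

25

There are 26 possible first letters, which serve as the pigeonholes.
If each of the 26 possible first letters held at most 24, the total would be at most 26 × 24 = 624 < 625, a contradiction.
So at least one holds ⌈625/26⌉ = 25.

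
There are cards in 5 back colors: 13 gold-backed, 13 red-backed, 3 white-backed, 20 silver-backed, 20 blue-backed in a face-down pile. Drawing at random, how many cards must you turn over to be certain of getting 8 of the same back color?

In the worst case we take at most 7 of each back color, but all 3 white-backed (fewer than 7), giving 7 + 7 + 3 + 7 + 7 = 31.
One more card then forces some back color to 8, so 31 + 1 = 32.

32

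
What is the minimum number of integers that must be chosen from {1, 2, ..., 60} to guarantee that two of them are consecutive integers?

Partition {1, …, 60} into 30 pairs: {1,2}, {3,4}, …, {59,60}.
Choosing 30 integers — say the 30 even numbers 2, 4, …, 60 — takes one from each pair and avoids the property.
Choosing 31 forces two into the same pair by pigeonhole, and those are consecutive. So 31.

31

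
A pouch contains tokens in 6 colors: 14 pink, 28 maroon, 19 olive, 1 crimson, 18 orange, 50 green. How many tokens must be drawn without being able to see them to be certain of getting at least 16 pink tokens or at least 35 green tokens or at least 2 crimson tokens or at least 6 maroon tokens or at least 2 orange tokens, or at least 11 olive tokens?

The worst case stops just short of every target: all 14 pink, 5 maroon, 10 olive, 1 crimson, 1 orange, 34 green — 14 + 5 + 10 + 1 + 1 + 34 = 65 tokens.
One more token must push some color to its target, so 65 + 1 = 66.

66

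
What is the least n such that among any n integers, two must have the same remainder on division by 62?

Two integers differ by a multiple of 62 exactly when they share a remainder mod 62.
There are 62 residue classes mod 62, so 62 integers can all lie in distinct classes.
One more integer must repeat a residue, giving a difference divisible by 62. So n = 62 + 1 = 63.

63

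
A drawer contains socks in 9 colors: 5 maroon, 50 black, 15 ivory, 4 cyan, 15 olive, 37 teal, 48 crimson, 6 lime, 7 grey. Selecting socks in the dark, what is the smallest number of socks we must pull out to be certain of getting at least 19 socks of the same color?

107

Treat the 9 colors as pigeonholes.
In the worst case we take at most 18 of each color, but all 5 maroon, all 15 ivory, all 4 cyan, all 15 olive, all 6 lime, and all 7 grey (fewer than 18), giving 5 + 18 + 15 + 4 + 15 + 18 + 18 + 6 + 7 = 106.
One more sock then forces some color to 19, so 106 + 1 = 107.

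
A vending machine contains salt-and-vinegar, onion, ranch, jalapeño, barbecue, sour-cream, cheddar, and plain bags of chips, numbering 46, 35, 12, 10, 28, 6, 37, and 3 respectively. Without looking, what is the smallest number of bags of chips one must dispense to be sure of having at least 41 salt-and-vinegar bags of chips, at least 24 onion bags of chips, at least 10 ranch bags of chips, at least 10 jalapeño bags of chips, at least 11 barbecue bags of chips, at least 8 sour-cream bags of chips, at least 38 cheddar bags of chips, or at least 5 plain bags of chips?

138

The worst case stops just short of every target: 40 salt-and-vinegar, 23 onion, 9 ranch, 9 jalapeño, 10 barbecue, all 6 sour-cream, 37 cheddar, all 3 plain — 40 + 23 + 9 + 9 + 10 + 6 + 37 + 3 = 137 bags of chips.
One more bag of chips must push some flavor to its target, so 137 + 1 = 138.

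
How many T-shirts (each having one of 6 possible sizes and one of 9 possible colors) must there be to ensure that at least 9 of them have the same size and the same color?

433

There are 6 × 9 = 54 (size, color) combinations acting as pigeonholes.
With 54 × 8 = 432 T-shirts we could place exactly 8 in each, with no (size, color) pair reaching 9.
One more forces some (size, color) pair to hold 9, so 432 + 1 = 433.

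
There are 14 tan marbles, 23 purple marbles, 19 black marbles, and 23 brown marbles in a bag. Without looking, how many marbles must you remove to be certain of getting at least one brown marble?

The worst case draws every non-brown marble first: 14 + 23 + 19 = 56.
The next draw is then forced to be brown, giving 56 + 1 = 57.

57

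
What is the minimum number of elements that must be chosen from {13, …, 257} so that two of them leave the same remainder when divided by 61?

62

Use the pigeonhole principle on residue classes: group the integers by remainder mod 61; there are 61 residue classes, each nonempty in this range.
Choosing one from each class (61 integers) avoids any shared remainder.
One more choice must repeat a class, so two differ by a multiple of 61. Hence 61 + 1 = 62.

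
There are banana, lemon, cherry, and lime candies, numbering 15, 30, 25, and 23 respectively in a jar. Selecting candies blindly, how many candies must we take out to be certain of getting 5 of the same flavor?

Treat the 4 flavors as pigeonholes.
The worst case takes 4 candies of each flavor without reaching 5 of any: 4 × 4 = 16.
The next candy must bring some flavor to 5, so 16 + 1 = 17.

17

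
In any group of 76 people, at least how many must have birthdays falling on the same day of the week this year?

There are 7 days of the week, which serve as the pigeonholes.
If each of the 7 days of the week held at most 10, the total would be at most 7 × 10 = 70 < 76, a contradiction.
So at least one holds ⌈76/7⌉ = 11.

11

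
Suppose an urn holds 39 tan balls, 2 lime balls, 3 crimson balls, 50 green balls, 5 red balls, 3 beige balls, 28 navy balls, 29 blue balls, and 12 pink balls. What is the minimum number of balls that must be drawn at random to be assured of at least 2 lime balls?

171

To avoid lime balls as long as possible, exhaust the other 8 colors first.
The worst case draws every non-lime ball first: 39 + 3 + 50 + 5 + 3 + 28 + 29 + 12 = 169.
The next 2 draws are then forced to be lime, giving 169 + 2 = 171.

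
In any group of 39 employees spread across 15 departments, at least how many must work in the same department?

3

If each of the 15 departments held at most 2, the total would be at most 15 × 2 = 30 < 39, a contradiction.
So at least one holds ⌈39/15⌉ = 3.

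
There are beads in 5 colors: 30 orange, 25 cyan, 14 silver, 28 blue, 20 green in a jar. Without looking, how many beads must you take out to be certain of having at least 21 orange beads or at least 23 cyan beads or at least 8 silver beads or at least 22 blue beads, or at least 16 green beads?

86

The worst case stops just short of every target: 20 orange, 22 cyan, 7 silver, 21 blue, 15 green — 20 + 22 + 7 + 21 + 15 = 85 beads.
One more bead must push some color to its target, so 85 + 1 = 86.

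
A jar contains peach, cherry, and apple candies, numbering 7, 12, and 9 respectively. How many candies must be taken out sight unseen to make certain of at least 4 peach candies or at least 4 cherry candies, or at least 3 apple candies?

The worst case stops just short of every target: 3 peach, 3 cherry, 2 apple — 3 + 3 + 2 = 8 candies.
One more candy must push some flavor to its target, so 8 + 1 = 9.

9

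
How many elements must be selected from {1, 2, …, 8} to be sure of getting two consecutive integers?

5

Partition {1, …, 8} into 4 pairs: {1,2}, {3,4}, …, {7,8}.
Choosing 4 integers — say the 4 even numbers 2, 4, …, 8 — takes one from each pair and avoids the property.
Choosing 5 forces two into the same pair by pigeonhole, and those are consecutive. So 5.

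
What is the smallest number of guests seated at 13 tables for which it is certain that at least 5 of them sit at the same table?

There are 13 tables acting as pigeonholes.
With 13 × 4 = 52 guests we could place exactly 4 in each, with no class reaching 5.
One more forces some class to hold 5, so 52 + 1 = 53.

53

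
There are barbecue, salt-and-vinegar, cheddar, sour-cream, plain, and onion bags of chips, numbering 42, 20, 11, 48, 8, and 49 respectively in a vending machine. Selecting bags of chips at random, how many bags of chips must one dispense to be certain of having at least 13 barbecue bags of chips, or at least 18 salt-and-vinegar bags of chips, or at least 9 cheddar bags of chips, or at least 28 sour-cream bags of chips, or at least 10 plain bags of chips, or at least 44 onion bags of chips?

Each of the 6 flavors has its own threshold; avoid all of them simultaneously.
The worst case stops just short of every target: 12 barbecue, 17 salt-and-vinegar, 8 cheddar, 27 sour-cream, all 8 plain, 43 onion — 12 + 17 + 8 + 27 + 8 + 43 = 115 bags of chips.
One more bag of chips must push some flavor to its target, so 115 + 1 = 116.

116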